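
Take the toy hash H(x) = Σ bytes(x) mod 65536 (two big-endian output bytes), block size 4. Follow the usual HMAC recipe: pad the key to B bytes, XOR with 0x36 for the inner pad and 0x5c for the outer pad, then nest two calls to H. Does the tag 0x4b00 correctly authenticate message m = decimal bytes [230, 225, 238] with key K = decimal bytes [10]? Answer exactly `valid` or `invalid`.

Key decimal bytes [10] = 0a is 1 byte ≤ B = 4; zero-pad to 4 bytes: K' = 0a 00 00 00.
K' ⊕ ipad = 3c 36 36 36; K' ⊕ opad = 56 5c 5c 5c.
Inner hash: sum = 60+54+54+54+230+225+238 = 915 → 03 93.
Outer hash (recomputed tag): sum = 86+92+92+92+3+147 = 512 → 02 00.
Recomputed tag = 0200; claimed = 4b00 → mismatch.

invalid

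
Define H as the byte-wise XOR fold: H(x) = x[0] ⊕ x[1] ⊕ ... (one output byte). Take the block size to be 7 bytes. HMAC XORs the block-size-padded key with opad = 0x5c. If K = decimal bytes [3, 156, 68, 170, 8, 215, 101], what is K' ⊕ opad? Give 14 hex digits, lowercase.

Key decimal bytes [3, 156, 68, 170, 8, 215, 101] = 03 9c 44 aa 08 d7 65 is exactly B = 7 bytes: K' = 03 9c 44 aa 08 d7 65.
XOR each byte with 0x5c: 03⊕5c=5f, 9c⊕5c=c0, 44⊕5c=18, aa⊕5c=f6, 08⊕5c=54, d7⊕5c=8b, 65⊕5c=39.

5fc018f6548b39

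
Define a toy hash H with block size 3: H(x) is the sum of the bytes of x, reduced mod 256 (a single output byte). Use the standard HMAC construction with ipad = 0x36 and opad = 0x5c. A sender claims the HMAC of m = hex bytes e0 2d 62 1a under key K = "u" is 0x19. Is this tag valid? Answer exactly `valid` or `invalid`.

valid

Key "u" = 75 is 1 byte ≤ B = 3; zero-pad to 3 bytes: K' = 75 00 00.
K' ⊕ ipad = 43 36 36; K' ⊕ opad = 29 5c 5c.
Inner hash: sum = 67+54+54+224+45+98+26 = 568; mod 256 = 56 → 38.
Outer hash (recomputed tag): sum = 41+92+92+56 = 281; mod 256 = 25 → 19.
Recomputed tag = 19; claimed = 19 → match.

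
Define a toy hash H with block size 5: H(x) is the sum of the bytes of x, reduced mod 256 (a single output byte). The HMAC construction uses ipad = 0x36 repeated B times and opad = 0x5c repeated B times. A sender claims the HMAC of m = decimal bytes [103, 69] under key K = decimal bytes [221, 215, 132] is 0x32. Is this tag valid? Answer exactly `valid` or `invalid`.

Key decimal bytes [221, 215, 132] = dd d7 84 is 3 bytes ≤ B = 5; zero-pad to 5 bytes: K' = dd d7 84 00 00.
K' ⊕ ipad = eb e1 b2 36 36; K' ⊕ opad = 81 8b d8 5c 5c.
Inner hash: sum = 235+225+178+54+54+103+69 = 918; mod 256 = 150 → 96.
Outer hash (recomputed tag): sum = 129+139+216+92+92+150 = 818; mod 256 = 50 → 32.
Recomputed tag = 32; claimed = 32 → match.

valid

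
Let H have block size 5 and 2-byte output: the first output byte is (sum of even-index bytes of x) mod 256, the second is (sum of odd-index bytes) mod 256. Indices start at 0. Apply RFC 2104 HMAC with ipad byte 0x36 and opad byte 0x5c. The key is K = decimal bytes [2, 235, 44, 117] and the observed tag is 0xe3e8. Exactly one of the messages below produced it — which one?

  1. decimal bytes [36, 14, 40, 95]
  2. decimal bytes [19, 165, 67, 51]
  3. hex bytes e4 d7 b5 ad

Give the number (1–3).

Key decimal bytes [2, 235, 44, 117] = 02 eb 2c 75 is 4 bytes ≤ B = 5; zero-pad to 5 bytes: K' = 02 eb 2c 75 00.
K' ⊕ ipad = 34 dd 1a 43 36; K' ⊕ opad = 5e b7 70 29 5c.
m1: inner = H(34 dd 1a 43 36 24 0e 28 5f) = f1 6c; tag = H(5e b7 70 29 5c f1 6c) = 96d1
m2: inner = H(34 dd 1a 43 36 13 a5 43 33) = 5c 76; tag = H(5e b7 70 29 5c 5c 76) = a03c
m3: inner = H(34 dd 1a 43 36 e4 d7 b5 ad) = 08 b9; tag = H(5e b7 70 29 5c 08 b9) = e3e8 ← matches

3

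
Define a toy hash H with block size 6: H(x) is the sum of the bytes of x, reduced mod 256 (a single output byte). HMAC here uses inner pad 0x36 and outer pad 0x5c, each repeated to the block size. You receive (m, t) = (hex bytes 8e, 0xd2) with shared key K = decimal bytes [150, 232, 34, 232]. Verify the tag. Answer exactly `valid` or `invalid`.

Key decimal bytes [150, 232, 34, 232] = 96 e8 22 e8 is 4 bytes ≤ B = 6; zero-pad to 6 bytes: K' = 96 e8 22 e8 00 00.
K' ⊕ ipad = a0 de 14 de 36 36; K' ⊕ opad = ca b4 7e b4 5c 5c.
Inner hash: sum = 160+222+20+222+54+54+142 = 874; mod 256 = 106 → 6a.
Outer hash (recomputed tag): sum = 202+180+126+180+92+92+106 = 978; mod 256 = 210 → d2.
Recomputed tag = d2; claimed = d2 → match.

valid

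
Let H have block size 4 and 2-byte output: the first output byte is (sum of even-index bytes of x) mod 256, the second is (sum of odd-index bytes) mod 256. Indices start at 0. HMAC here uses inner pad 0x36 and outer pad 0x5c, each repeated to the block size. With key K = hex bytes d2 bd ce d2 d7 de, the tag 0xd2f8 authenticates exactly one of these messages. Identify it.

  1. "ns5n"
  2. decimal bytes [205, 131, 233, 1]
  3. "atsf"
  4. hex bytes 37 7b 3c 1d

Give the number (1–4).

Key hex bytes d2 bd ce d2 d7 de is 6 bytes > B = 4, so hash it first: H(key) = 77 6d, then zero-pad to 4 bytes: K' = 77 6d 00 00.
K' ⊕ ipad = 41 5b 36 36; K' ⊕ opad = 2b 31 5c 5c.
m1: inner = H(41 5b 36 36 6e 73 35 6e) = 1a 72; tag = H(2b 31 5c 5c 1a 72) = a1ff
m2: inner = H(41 5b 36 36 cd 83 e9 01) = 2d 15; tag = H(2b 31 5c 5c 2d 15) = b4a2
m3: inner = H(41 5b 36 36 61 74 73 66) = 4b 6b; tag = H(2b 31 5c 5c 4b 6b) = d2f8 ← matches
m4: inner = H(41 5b 36 36 37 7b 3c 1d) = ea 29; tag = H(2b 31 5c 5c ea 29) = 71b6

3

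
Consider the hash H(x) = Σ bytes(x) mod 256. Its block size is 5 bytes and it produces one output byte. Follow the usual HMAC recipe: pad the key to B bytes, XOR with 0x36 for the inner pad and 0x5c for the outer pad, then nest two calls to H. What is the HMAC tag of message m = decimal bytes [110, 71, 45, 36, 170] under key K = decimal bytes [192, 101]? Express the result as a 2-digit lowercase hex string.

Key decimal bytes [192, 101] = c0 65 is 2 bytes ≤ B = 5; zero-pad to 5 bytes: K' = c0 65 00 00 00.
K' ⊕ ipad = f6 53 36 36 36.  K' ⊕ opad = 9c 39 5c 5c 5c.
Inner input = (K'⊕ipad) ∥ m = f6 53 36 36 36 ∥ 6e 47 2d 24 aa.
Inner hash: sum = 246+83+54+54+54+110+71+45+36+170 = 923; mod 256 = 155 → 9b.
Outer input = (K'⊕opad) ∥ inner = 9c 39 5c 5c 5c ∥ 9b.
Outer hash (tag): sum = 156+57+92+92+92+155 = 644; mod 256 = 132 → 84.

84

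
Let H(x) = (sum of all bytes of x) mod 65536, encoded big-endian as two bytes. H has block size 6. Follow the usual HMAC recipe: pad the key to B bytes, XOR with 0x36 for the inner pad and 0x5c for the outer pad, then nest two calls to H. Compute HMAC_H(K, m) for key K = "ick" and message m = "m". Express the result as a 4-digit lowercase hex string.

01e1

Key "ick" = 69 63 6b is 3 bytes ≤ B = 6; zero-pad to 6 bytes: K' = 69 63 6b 00 00 00.
K' ⊕ ipad = 5f 55 5d 36 36 36.  K' ⊕ opad = 35 3f 37 5c 5c 5c.
Inner input = (K'⊕ipad) ∥ m = 5f 55 5d 36 36 36 ∥ 6d.
Inner hash: sum = 95+85+93+54+54+54+109 = 544 → 02 20.
Outer input = (K'⊕opad) ∥ inner = 35 3f 37 5c 5c 5c ∥ 02 20.
Outer hash (tag): sum = 53+63+55+92+92+92+2+32 = 481 → 01 e1.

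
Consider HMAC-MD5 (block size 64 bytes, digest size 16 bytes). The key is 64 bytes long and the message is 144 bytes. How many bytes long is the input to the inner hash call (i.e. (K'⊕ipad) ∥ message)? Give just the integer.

208

Key is 64 ≤ 64 bytes, zero-padded: |K'| = 64.
Inner input = (K'⊕ipad) ∥ m → 64 + 144 = 208 bytes.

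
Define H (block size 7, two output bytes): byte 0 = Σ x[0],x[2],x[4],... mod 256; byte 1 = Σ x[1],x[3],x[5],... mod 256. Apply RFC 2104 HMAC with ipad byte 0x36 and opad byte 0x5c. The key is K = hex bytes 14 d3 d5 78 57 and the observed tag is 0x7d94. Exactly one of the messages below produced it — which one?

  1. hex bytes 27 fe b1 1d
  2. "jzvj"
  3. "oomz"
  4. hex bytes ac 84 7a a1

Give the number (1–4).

3

Key hex bytes 14 d3 d5 78 57 is 5 bytes ≤ B = 7; zero-pad to 7 bytes: K' = 14 d3 d5 78 57 00 00.
K' ⊕ ipad = 22 e5 e3 4e 61 36 36; K' ⊕ opad = 48 8f 89 24 0b 5c 5c.
m1: inner = H(22 e5 e3 4e 61 36 36 27 fe b1 1d) = b7 41; tag = H(48 8f 89 24 0b 5c 5c b7 41) = 79c6
m2: inner = H(22 e5 e3 4e 61 36 36 6a 7a 76 6a) = 80 49; tag = H(48 8f 89 24 0b 5c 5c 80 49) = 818f
m3: inner = H(22 e5 e3 4e 61 36 36 6f 6f 6d 7a) = 85 45; tag = H(48 8f 89 24 0b 5c 5c 85 45) = 7d94 ← matches
m4: inner = H(22 e5 e3 4e 61 36 36 ac 84 7a a1) = c1 8f; tag = H(48 8f 89 24 0b 5c 5c c1 8f) = c7d0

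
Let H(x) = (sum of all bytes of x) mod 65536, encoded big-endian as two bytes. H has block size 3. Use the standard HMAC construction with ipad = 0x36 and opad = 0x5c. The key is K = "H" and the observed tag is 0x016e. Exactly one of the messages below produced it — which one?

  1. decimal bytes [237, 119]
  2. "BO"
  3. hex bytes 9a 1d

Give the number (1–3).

Key "H" = 48 is 1 byte ≤ B = 3; zero-pad to 3 bytes: K' = 48 00 00.
K' ⊕ ipad = 7e 36 36; K' ⊕ opad = 14 5c 5c.
m1: inner = H(7e 36 36 ed 77) = 02 4e; tag = H(14 5c 5c 02 4e) = 011c
m2: inner = H(7e 36 36 42 4f) = 01 7b; tag = H(14 5c 5c 01 7b) = 0148
m3: inner = H(7e 36 36 9a 1d) = 01 a1; tag = H(14 5c 5c 01 a1) = 016e ← matches

3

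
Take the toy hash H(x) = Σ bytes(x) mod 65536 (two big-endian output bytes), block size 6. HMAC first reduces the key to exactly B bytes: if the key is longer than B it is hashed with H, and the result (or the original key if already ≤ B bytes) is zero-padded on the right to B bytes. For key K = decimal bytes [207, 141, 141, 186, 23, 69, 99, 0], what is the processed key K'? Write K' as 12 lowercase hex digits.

|K| = 8 > B = 6, so first hash the key.
H(K): sum = 207+141+141+186+23+69+99+0 = 866 → 03 62.
Zero-pad H(K) = 03 62 to 6 bytes: K' = 03 62 00 00 00 00.

036200000000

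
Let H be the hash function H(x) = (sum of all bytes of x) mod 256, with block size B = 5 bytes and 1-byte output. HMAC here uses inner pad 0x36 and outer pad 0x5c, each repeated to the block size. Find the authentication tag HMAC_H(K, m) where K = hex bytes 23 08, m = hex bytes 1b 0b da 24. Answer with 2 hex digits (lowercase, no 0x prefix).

00

Key hex bytes 23 08 is 2 bytes ≤ B = 5; zero-pad to 5 bytes: K' = 23 08 00 00 00.
K' ⊕ ipad = 15 3e 36 36 36.  K' ⊕ opad = 7f 54 5c 5c 5c.
Inner input = (K'⊕ipad) ∥ m = 15 3e 36 36 36 ∥ 1b 0b da 24.
Inner hash: sum = 21+62+54+54+54+27+11+218+36 = 537; mod 256 = 25 → 19.
Outer input = (K'⊕opad) ∥ inner = 7f 54 5c 5c 5c ∥ 19.
Outer hash (tag): sum = 127+84+92+92+92+25 = 512; mod 256 = 0 → 00.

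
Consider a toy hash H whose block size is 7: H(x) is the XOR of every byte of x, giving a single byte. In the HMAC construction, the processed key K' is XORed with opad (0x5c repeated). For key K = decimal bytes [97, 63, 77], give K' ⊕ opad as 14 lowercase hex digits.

3d63115c5c5c5c

Key decimal bytes [97, 63, 77] = 61 3f 4d is 3 bytes ≤ B = 7; zero-pad to 7 bytes: K' = 61 3f 4d 00 00 00 00.
XOR each byte with 0x5c: 61⊕5c=3d, 3f⊕5c=63, 4d⊕5c=11, 00⊕5c=5c, 00⊕5c=5c, 00⊕5c=5c, 00⊕5c=5c.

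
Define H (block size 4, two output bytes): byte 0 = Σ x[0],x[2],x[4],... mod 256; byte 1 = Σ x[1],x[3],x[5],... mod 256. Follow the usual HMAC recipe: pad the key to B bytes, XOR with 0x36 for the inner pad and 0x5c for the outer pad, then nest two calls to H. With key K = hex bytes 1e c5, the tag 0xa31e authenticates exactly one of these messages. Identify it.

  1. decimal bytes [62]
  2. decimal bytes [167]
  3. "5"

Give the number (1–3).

Key hex bytes 1e c5 is 2 bytes ≤ B = 4; zero-pad to 4 bytes: K' = 1e c5 00 00.
K' ⊕ ipad = 28 f3 36 36; K' ⊕ opad = 42 99 5c 5c.
m1: inner = H(28 f3 36 36 3e) = 9c 29; tag = H(42 99 5c 5c 9c 29) = 3a1e
m2: inner = H(28 f3 36 36 a7) = 05 29; tag = H(42 99 5c 5c 05 29) = a31e ← matches
m3: inner = H(28 f3 36 36 35) = 93 29; tag = H(42 99 5c 5c 93 29) = 311e

2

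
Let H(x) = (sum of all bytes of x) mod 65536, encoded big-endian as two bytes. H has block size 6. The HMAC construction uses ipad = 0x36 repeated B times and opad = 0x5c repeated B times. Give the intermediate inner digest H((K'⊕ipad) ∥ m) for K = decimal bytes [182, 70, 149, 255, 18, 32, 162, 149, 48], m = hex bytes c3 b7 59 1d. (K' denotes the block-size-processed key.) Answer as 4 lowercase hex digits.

Key decimal bytes [182, 70, 149, 255, 18, 32, 162, 149, 48] = b6 46 95 ff 12 20 a2 95 30 is 9 bytes > B = 6, so hash it first: H(key) = 04 29, then zero-pad to 6 bytes: K' = 04 29 00 00 00 00.
K' ⊕ ipad = 32 1f 36 36 36 36.
Inner input = 32 1f 36 36 36 36 ∥ c3 b7 59 1d.
Inner hash: sum = 50+31+54+54+54+54+195+183+89+29 = 793 → 03 19.

0319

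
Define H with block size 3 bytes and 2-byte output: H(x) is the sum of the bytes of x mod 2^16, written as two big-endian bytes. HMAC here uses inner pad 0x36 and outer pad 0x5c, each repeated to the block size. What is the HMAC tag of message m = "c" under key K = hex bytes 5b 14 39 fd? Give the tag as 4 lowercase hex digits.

0216

Key hex bytes 5b 14 39 fd is 4 bytes > B = 3, so hash it first: H(key) = 01 a5, then zero-pad to 3 bytes: K' = 01 a5 00.
K' ⊕ ipad = 37 93 36.  K' ⊕ opad = 5d f9 5c.
Inner input = (K'⊕ipad) ∥ m = 37 93 36 ∥ 63.
Inner hash: sum = 55+147+54+99 = 355 → 01 63.
Outer input = (K'⊕opad) ∥ inner = 5d f9 5c ∥ 01 63.
Outer hash (tag): sum = 93+249+92+1+99 = 534 → 02 16.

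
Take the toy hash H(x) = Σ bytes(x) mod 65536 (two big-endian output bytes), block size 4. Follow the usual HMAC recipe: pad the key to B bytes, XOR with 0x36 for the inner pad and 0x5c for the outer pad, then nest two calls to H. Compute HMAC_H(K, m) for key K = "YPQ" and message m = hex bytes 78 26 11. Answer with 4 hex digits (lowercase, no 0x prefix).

009d

Key "YPQ" = 59 50 51 is 3 bytes ≤ B = 4; zero-pad to 4 bytes: K' = 59 50 51 00.
K' ⊕ ipad = 6f 66 67 36.  K' ⊕ opad = 05 0c 0d 5c.
Inner input = (K'⊕ipad) ∥ m = 6f 66 67 36 ∥ 78 26 11.
Inner hash: sum = 111+102+103+54+120+38+17 = 545 → 02 21.
Outer input = (K'⊕opad) ∥ inner = 05 0c 0d 5c ∥ 02 21.
Outer hash (tag): sum = 5+12+13+92+2+33 = 157 → 00 9d.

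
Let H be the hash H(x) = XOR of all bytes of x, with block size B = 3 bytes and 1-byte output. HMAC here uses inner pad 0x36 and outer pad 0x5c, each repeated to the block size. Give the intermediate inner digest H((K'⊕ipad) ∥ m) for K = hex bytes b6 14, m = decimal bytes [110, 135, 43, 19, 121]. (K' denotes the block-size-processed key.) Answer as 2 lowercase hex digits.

3c

Key hex bytes b6 14 is 2 bytes ≤ B = 3; zero-pad to 3 bytes: K' = b6 14 00.
K' ⊕ ipad = 80 22 36.
Inner input = 80 22 36 ∥ 6e 87 2b 13 79.
Inner hash: XOR 80⊕22⊕36⊕6e⊕87⊕2b⊕13⊕79 = 3c.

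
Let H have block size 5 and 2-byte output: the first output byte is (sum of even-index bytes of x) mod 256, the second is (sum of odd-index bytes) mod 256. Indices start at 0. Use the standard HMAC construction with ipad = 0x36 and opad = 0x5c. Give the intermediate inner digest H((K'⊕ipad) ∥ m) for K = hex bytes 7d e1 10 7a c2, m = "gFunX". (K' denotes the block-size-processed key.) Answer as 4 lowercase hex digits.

1957

Key hex bytes 7d e1 10 7a c2 is exactly B = 5 bytes: K' = 7d e1 10 7a c2.
K' ⊕ ipad = 4b d7 26 4c f4.
Inner input = 4b d7 26 4c f4 ∥ 67 46 75 6e 58.
Inner hash: even-index sum = 537 mod 256 = 25; odd-index sum = 599 mod 256 = 87 → 19 57.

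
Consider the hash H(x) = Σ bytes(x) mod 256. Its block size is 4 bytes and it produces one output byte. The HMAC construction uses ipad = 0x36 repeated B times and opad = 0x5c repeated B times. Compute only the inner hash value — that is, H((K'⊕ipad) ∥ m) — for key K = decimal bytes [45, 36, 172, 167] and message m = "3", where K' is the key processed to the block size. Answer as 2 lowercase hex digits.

8b

Key decimal bytes [45, 36, 172, 167] = 2d 24 ac a7 is exactly B = 4 bytes: K' = 2d 24 ac a7.
K' ⊕ ipad = 1b 12 9a 91.
Inner input = 1b 12 9a 91 ∥ 33.
Inner hash: sum = 27+18+154+145+51 = 395; mod 256 = 139 → 8b.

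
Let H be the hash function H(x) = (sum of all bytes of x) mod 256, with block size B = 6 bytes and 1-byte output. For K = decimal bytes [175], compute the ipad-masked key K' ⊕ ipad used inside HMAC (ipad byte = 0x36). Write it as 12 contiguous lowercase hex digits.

Key decimal bytes [175] = af is 1 byte ≤ B = 6; zero-pad to 6 bytes: K' = af 00 00 00 00 00.
XOR each byte with 0x36: af⊕36=99, 00⊕36=36, 00⊕36=36, 00⊕36=36, 00⊕36=36, 00⊕36=36.

993636363636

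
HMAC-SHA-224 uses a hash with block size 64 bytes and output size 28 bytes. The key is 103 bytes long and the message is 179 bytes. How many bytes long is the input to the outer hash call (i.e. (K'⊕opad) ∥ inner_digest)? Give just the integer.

Key is 103 > 64 bytes, so it is hashed to 28 bytes then zero-padded to 64: |K'| = 64.
Outer input = (K'⊕opad) ∥ H(inner) → 64 + 28 = 92 bytes.

92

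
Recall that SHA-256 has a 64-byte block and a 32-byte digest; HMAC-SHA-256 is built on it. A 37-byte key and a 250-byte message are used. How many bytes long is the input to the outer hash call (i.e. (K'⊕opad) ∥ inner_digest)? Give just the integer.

96

Key is 37 ≤ 64 bytes, zero-padded: |K'| = 64.
Outer input = (K'⊕opad) ∥ H(inner) → 64 + 32 = 96 bytes.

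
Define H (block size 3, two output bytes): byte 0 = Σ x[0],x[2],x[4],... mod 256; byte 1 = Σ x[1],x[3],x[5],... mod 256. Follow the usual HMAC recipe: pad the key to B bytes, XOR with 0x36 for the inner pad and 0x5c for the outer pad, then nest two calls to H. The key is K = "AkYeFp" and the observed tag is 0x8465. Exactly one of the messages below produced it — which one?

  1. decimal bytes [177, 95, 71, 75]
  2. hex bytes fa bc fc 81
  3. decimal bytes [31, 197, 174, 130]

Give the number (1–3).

Key "AkYeFp" = 41 6b 59 65 46 70 is 6 bytes > B = 3, so hash it first: H(key) = e0 40, then zero-pad to 3 bytes: K' = e0 40 00.
K' ⊕ ipad = d6 76 36; K' ⊕ opad = bc 1c 5c.
m1: inner = H(d6 76 36 b1 5f 47 4b) = b6 6e; tag = H(bc 1c 5c b6 6e) = 86d2
m2: inner = H(d6 76 36 fa bc fc 81) = 49 6c; tag = H(bc 1c 5c 49 6c) = 8465 ← matches
m3: inner = H(d6 76 36 1f c5 ae 82) = 53 43; tag = H(bc 1c 5c 53 43) = 5b6f

2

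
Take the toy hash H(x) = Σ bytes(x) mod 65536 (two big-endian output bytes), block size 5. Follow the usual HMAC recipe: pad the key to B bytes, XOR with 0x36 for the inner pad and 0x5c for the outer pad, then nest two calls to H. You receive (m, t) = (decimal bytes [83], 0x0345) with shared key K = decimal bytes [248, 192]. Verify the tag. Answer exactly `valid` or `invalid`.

invalid

Key decimal bytes [248, 192] = f8 c0 is 2 bytes ≤ B = 5; zero-pad to 5 bytes: K' = f8 c0 00 00 00.
K' ⊕ ipad = ce f6 36 36 36; K' ⊕ opad = a4 9c 5c 5c 5c.
Inner hash: sum = 206+246+54+54+54+83 = 697 → 02 b9.
Outer hash (recomputed tag): sum = 164+156+92+92+92+2+185 = 783 → 03 0f.
Recomputed tag = 030f; claimed = 0345 → mismatch.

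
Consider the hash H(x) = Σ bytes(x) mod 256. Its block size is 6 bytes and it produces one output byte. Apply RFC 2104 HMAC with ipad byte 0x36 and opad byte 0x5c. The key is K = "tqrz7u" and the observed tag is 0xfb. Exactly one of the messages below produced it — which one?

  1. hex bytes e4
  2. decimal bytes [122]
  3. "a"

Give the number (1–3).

3

Key "tqrz7u" = 74 71 72 7a 37 75 is exactly B = 6 bytes: K' = 74 71 72 7a 37 75.
K' ⊕ ipad = 42 47 44 4c 01 43; K' ⊕ opad = 28 2d 2e 26 6b 29.
m1: inner = H(42 47 44 4c 01 43 e4) = 41; tag = H(28 2d 2e 26 6b 29 41) = 7e
m2: inner = H(42 47 44 4c 01 43 7a) = d7; tag = H(28 2d 2e 26 6b 29 d7) = 14
m3: inner = H(42 47 44 4c 01 43 61) = be; tag = H(28 2d 2e 26 6b 29 be) = fb ← matches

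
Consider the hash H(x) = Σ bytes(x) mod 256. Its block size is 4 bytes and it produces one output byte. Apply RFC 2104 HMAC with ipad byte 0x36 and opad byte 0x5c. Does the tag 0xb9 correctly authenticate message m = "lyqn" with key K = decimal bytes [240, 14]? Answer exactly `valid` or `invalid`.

invalid

Key decimal bytes [240, 14] = f0 0e is 2 bytes ≤ B = 4; zero-pad to 4 bytes: K' = f0 0e 00 00.
K' ⊕ ipad = c6 38 36 36; K' ⊕ opad = ac 52 5c 5c.
Inner hash: sum = 198+56+54+54+108+121+113+110 = 814; mod 256 = 46 → 2e.
Outer hash (recomputed tag): sum = 172+82+92+92+46 = 484; mod 256 = 228 → e4.
Recomputed tag = e4; claimed = b9 → mismatch.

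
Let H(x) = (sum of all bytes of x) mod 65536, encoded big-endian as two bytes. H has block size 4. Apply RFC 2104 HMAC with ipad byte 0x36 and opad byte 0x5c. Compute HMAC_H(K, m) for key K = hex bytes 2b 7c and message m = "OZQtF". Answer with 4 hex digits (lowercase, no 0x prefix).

01d8

Key hex bytes 2b 7c is 2 bytes ≤ B = 4; zero-pad to 4 bytes: K' = 2b 7c 00 00.
K' ⊕ ipad = 1d 4a 36 36.  K' ⊕ opad = 77 20 5c 5c.
Inner input = (K'⊕ipad) ∥ m = 1d 4a 36 36 ∥ 4f 5a 51 74 46.
Inner hash: sum = 29+74+54+54+79+90+81+116+70 = 647 → 02 87.
Outer input = (K'⊕opad) ∥ inner = 77 20 5c 5c ∥ 02 87.
Outer hash (tag): sum = 119+32+92+92+2+135 = 472 → 01 d8.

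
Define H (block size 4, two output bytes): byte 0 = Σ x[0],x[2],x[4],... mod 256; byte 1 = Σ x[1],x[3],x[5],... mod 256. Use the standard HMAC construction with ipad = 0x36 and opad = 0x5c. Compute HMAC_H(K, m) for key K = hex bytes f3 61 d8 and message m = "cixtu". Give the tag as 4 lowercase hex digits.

Key hex bytes f3 61 d8 is 3 bytes ≤ B = 4; zero-pad to 4 bytes: K' = f3 61 d8 00.
K' ⊕ ipad = c5 57 ee 36.  K' ⊕ opad = af 3d 84 5c.
Inner input = (K'⊕ipad) ∥ m = c5 57 ee 36 ∥ 63 69 78 74 75.
Inner hash: even-index sum = 771 mod 256 = 3; odd-index sum = 362 mod 256 = 106 → 03 6a.
Outer input = (K'⊕opad) ∥ inner = af 3d 84 5c ∥ 03 6a.
Outer hash (tag): even-index sum = 310 mod 256 = 54; odd-index sum = 259 mod 256 = 3 → 36 03.

3603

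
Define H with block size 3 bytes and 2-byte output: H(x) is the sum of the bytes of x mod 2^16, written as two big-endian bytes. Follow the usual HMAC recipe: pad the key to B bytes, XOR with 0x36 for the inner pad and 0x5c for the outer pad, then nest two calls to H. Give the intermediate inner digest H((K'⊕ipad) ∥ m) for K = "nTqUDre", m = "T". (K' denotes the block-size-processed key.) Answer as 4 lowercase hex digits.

Key "nTqUDre" = 6e 54 71 55 44 72 65 is 7 bytes > B = 3, so hash it first: H(key) = 02 a3, then zero-pad to 3 bytes: K' = 02 a3 00.
K' ⊕ ipad = 34 95 36.
Inner input = 34 95 36 ∥ 54.
Inner hash: sum = 52+149+54+84 = 339 → 01 53.

0153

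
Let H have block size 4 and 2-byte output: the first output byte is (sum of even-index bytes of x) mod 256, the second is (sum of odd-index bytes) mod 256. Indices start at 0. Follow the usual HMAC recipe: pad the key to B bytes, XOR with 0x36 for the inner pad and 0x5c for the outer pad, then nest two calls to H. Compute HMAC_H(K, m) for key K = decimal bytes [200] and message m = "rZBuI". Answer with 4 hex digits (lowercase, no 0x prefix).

Key decimal bytes [200] = c8 is 1 byte ≤ B = 4; zero-pad to 4 bytes: K' = c8 00 00 00.
K' ⊕ ipad = fe 36 36 36.  K' ⊕ opad = 94 5c 5c 5c.
Inner input = (K'⊕ipad) ∥ m = fe 36 36 36 ∥ 72 5a 42 75 49.
Inner hash: even-index sum = 561 mod 256 = 49; odd-index sum = 315 mod 256 = 59 → 31 3b.
Outer input = (K'⊕opad) ∥ inner = 94 5c 5c 5c ∥ 31 3b.
Outer hash (tag): even-index sum = 289 mod 256 = 33; odd-index sum = 243 mod 256 = 243 → 21 f3.

21f3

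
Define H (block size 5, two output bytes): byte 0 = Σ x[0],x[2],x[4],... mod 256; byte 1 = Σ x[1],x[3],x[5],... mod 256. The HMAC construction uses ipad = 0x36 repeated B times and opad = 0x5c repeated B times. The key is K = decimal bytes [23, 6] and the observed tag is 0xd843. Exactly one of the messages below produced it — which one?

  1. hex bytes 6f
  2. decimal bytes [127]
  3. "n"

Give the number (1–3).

1

Key decimal bytes [23, 6] = 17 06 is 2 bytes ≤ B = 5; zero-pad to 5 bytes: K' = 17 06 00 00 00.
K' ⊕ ipad = 21 30 36 36 36; K' ⊕ opad = 4b 5a 5c 5c 5c.
m1: inner = H(21 30 36 36 36 6f) = 8d d5; tag = H(4b 5a 5c 5c 5c 8d d5) = d843 ← matches
m2: inner = H(21 30 36 36 36 7f) = 8d e5; tag = H(4b 5a 5c 5c 5c 8d e5) = e843
m3: inner = H(21 30 36 36 36 6e) = 8d d4; tag = H(4b 5a 5c 5c 5c 8d d4) = d743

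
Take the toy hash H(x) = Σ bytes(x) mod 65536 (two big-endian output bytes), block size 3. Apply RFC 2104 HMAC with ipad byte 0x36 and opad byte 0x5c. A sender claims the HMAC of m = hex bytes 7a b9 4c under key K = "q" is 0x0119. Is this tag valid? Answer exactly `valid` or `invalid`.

valid

Key "q" = 71 is 1 byte ≤ B = 3; zero-pad to 3 bytes: K' = 71 00 00.
K' ⊕ ipad = 47 36 36; K' ⊕ opad = 2d 5c 5c.
Inner hash: sum = 71+54+54+122+185+76 = 562 → 02 32.
Outer hash (recomputed tag): sum = 45+92+92+2+50 = 281 → 01 19.
Recomputed tag = 0119; claimed = 0119 → match.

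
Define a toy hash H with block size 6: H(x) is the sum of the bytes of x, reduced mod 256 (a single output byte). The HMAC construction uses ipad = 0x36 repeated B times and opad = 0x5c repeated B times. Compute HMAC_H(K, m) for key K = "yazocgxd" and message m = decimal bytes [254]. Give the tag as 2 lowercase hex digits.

6c

Key "yazocgxd" = 79 61 7a 6f 63 67 78 64 is 8 bytes > B = 6, so hash it first: H(key) = 69, then zero-pad to 6 bytes: K' = 69 00 00 00 00 00.
K' ⊕ ipad = 5f 36 36 36 36 36.  K' ⊕ opad = 35 5c 5c 5c 5c 5c.
Inner input = (K'⊕ipad) ∥ m = 5f 36 36 36 36 36 ∥ fe.
Inner hash: sum = 95+54+54+54+54+54+254 = 619; mod 256 = 107 → 6b.
Outer input = (K'⊕opad) ∥ inner = 35 5c 5c 5c 5c 5c ∥ 6b.
Outer hash (tag): sum = 53+92+92+92+92+92+107 = 620; mod 256 = 108 → 6c.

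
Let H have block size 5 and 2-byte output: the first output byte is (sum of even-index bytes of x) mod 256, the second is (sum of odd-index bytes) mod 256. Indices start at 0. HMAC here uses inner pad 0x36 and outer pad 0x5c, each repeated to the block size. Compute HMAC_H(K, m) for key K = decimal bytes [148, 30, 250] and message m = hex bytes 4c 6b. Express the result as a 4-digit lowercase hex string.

Key decimal bytes [148, 30, 250] = 94 1e fa is 3 bytes ≤ B = 5; zero-pad to 5 bytes: K' = 94 1e fa 00 00.
K' ⊕ ipad = a2 28 cc 36 36.  K' ⊕ opad = c8 42 a6 5c 5c.
Inner input = (K'⊕ipad) ∥ m = a2 28 cc 36 36 ∥ 4c 6b.
Inner hash: even-index sum = 527 mod 256 = 15; odd-index sum = 170 mod 256 = 170 → 0f aa.
Outer input = (K'⊕opad) ∥ inner = c8 42 a6 5c 5c ∥ 0f aa.
Outer hash (tag): even-index sum = 628 mod 256 = 116; odd-index sum = 173 mod 256 = 173 → 74 ad.

74ad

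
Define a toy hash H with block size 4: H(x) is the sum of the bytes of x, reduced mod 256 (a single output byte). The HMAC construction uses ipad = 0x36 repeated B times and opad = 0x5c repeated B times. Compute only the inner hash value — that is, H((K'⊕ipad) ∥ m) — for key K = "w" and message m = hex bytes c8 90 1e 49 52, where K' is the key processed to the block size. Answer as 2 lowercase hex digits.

f4

Key "w" = 77 is 1 byte ≤ B = 4; zero-pad to 4 bytes: K' = 77 00 00 00.
K' ⊕ ipad = 41 36 36 36.
Inner input = 41 36 36 36 ∥ c8 90 1e 49 52.
Inner hash: sum = 65+54+54+54+200+144+30+73+82 = 756; mod 256 = 244 → f4.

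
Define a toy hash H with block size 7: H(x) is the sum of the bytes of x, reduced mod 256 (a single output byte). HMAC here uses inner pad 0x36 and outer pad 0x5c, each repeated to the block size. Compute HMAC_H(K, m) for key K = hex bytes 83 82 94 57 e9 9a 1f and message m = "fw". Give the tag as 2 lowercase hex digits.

Key hex bytes 83 82 94 57 e9 9a 1f is exactly B = 7 bytes: K' = 83 82 94 57 e9 9a 1f.
K' ⊕ ipad = b5 b4 a2 61 df ac 29.  K' ⊕ opad = df de c8 0b b5 c6 43.
Inner input = (K'⊕ipad) ∥ m = b5 b4 a2 61 df ac 29 ∥ 66 77.
Inner hash: sum = 181+180+162+97+223+172+41+102+119 = 1277; mod 256 = 253 → fd.
Outer input = (K'⊕opad) ∥ inner = df de c8 0b b5 c6 43 ∥ fd.
Outer hash (tag): sum = 223+222+200+11+181+198+67+253 = 1355; mod 256 = 75 → 4b.

4b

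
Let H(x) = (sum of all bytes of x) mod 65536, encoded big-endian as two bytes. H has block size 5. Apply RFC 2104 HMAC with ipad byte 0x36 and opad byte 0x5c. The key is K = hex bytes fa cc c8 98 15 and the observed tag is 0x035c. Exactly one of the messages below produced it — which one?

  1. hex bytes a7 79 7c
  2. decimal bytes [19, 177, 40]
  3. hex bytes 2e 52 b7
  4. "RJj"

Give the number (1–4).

2

Key hex bytes fa cc c8 98 15 is exactly B = 5 bytes: K' = fa cc c8 98 15.
K' ⊕ ipad = cc fa fe ae 23; K' ⊕ opad = a6 90 94 c4 49.
m1: inner = H(cc fa fe ae 23 a7 79 7c) = 05 31; tag = H(a6 90 94 c4 49 05 31) = 030d
m2: inner = H(cc fa fe ae 23 13 b1 28) = 04 81; tag = H(a6 90 94 c4 49 04 81) = 035c ← matches
m3: inner = H(cc fa fe ae 23 2e 52 b7) = 04 cc; tag = H(a6 90 94 c4 49 04 cc) = 03a7
m4: inner = H(cc fa fe ae 23 52 4a 6a) = 04 9b; tag = H(a6 90 94 c4 49 04 9b) = 0376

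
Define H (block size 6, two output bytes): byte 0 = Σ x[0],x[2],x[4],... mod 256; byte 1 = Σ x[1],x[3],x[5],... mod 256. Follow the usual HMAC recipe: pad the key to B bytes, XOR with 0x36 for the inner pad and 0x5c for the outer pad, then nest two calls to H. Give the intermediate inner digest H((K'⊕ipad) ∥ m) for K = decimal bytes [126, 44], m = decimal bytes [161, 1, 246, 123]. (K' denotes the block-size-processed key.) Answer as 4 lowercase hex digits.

4b02

Key decimal bytes [126, 44] = 7e 2c is 2 bytes ≤ B = 6; zero-pad to 6 bytes: K' = 7e 2c 00 00 00 00.
K' ⊕ ipad = 48 1a 36 36 36 36.
Inner input = 48 1a 36 36 36 36 ∥ a1 01 f6 7b.
Inner hash: even-index sum = 587 mod 256 = 75; odd-index sum = 258 mod 256 = 2 → 4b 02.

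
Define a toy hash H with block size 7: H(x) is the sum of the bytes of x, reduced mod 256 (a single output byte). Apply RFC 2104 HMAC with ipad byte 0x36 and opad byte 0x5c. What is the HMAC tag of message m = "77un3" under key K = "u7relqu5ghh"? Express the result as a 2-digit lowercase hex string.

84

Key "u7relqu5ghh" = 75 37 72 65 6c 71 75 35 67 68 68 is 11 bytes > B = 7, so hash it first: H(key) = 41, then zero-pad to 7 bytes: K' = 41 00 00 00 00 00 00.
K' ⊕ ipad = 77 36 36 36 36 36 36.  K' ⊕ opad = 1d 5c 5c 5c 5c 5c 5c.
Inner input = (K'⊕ipad) ∥ m = 77 36 36 36 36 36 36 ∥ 37 37 75 6e 33.
Inner hash: sum = 119+54+54+54+54+54+54+55+55+117+110+51 = 831; mod 256 = 63 → 3f.
Outer input = (K'⊕opad) ∥ inner = 1d 5c 5c 5c 5c 5c 5c ∥ 3f.
Outer hash (tag): sum = 29+92+92+92+92+92+92+63 = 644; mod 256 = 132 → 84.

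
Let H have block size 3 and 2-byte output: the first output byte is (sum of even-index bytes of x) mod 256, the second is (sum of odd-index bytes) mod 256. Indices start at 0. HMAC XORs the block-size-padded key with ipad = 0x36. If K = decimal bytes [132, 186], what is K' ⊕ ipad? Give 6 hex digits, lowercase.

b28c36

Key decimal bytes [132, 186] = 84 ba is 2 bytes ≤ B = 3; zero-pad to 3 bytes: K' = 84 ba 00.
XOR each byte with 0x36: 84⊕36=b2, ba⊕36=8c, 00⊕36=36.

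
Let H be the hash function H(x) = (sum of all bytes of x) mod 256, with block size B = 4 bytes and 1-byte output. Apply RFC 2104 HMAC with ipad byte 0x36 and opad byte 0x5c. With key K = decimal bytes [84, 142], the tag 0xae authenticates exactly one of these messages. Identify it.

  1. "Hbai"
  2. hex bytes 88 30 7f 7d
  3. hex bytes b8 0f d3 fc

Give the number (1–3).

Key decimal bytes [84, 142] = 54 8e is 2 bytes ≤ B = 4; zero-pad to 4 bytes: K' = 54 8e 00 00.
K' ⊕ ipad = 62 b8 36 36; K' ⊕ opad = 08 d2 5c 5c.
m1: inner = H(62 b8 36 36 48 62 61 69) = fa; tag = H(08 d2 5c 5c fa) = 8c
m2: inner = H(62 b8 36 36 88 30 7f 7d) = 3a; tag = H(08 d2 5c 5c 3a) = cc
m3: inner = H(62 b8 36 36 b8 0f d3 fc) = 1c; tag = H(08 d2 5c 5c 1c) = ae ← matches

3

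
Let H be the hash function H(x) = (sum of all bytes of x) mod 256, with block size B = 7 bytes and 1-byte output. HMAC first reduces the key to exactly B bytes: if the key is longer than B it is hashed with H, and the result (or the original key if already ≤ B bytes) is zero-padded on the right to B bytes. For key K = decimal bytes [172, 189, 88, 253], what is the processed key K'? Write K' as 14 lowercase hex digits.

Key decimal bytes [172, 189, 88, 253] = ac bd 58 fd is 4 bytes ≤ B = 7; zero-pad to 7 bytes: K' = ac bd 58 fd 00 00 00.

acbd58fd000000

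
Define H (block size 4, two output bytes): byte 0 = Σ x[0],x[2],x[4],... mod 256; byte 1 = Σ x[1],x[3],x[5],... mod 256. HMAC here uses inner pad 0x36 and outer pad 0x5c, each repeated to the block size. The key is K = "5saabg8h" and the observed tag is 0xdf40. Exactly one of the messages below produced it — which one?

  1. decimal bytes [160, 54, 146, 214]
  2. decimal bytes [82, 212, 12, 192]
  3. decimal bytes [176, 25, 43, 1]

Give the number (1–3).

3

Key "5saabg8h" = 35 73 61 61 62 67 38 68 is 8 bytes > B = 4, so hash it first: H(key) = 30 a3, then zero-pad to 4 bytes: K' = 30 a3 00 00.
K' ⊕ ipad = 06 95 36 36; K' ⊕ opad = 6c ff 5c 5c.
m1: inner = H(06 95 36 36 a0 36 92 d6) = 6e d7; tag = H(6c ff 5c 5c 6e d7) = 3632
m2: inner = H(06 95 36 36 52 d4 0c c0) = 9a 5f; tag = H(6c ff 5c 5c 9a 5f) = 62ba
m3: inner = H(06 95 36 36 b0 19 2b 01) = 17 e5; tag = H(6c ff 5c 5c 17 e5) = df40 ← matches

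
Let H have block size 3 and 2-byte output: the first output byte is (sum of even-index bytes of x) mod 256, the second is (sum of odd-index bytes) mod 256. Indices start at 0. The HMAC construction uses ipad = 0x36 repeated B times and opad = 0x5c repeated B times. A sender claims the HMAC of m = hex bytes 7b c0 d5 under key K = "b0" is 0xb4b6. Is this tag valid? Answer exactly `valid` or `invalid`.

invalid

Key "b0" = 62 30 is 2 bytes ≤ B = 3; zero-pad to 3 bytes: K' = 62 30 00.
K' ⊕ ipad = 54 06 36; K' ⊕ opad = 3e 6c 5c.
Inner hash: even-index sum = 330 mod 256 = 74; odd-index sum = 342 mod 256 = 86 → 4a 56.
Outer hash (recomputed tag): even-index sum = 240 mod 256 = 240; odd-index sum = 182 mod 256 = 182 → f0 b6.
Recomputed tag = f0b6; claimed = b4b6 → mismatch.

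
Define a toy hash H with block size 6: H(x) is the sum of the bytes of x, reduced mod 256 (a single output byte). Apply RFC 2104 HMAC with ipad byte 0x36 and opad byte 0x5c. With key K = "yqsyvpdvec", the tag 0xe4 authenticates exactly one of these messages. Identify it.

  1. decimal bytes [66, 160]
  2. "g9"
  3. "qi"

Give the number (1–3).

2

Key "yqsyvpdvec" = 79 71 73 79 76 70 64 76 65 63 is 10 bytes > B = 6, so hash it first: H(key) = 5e, then zero-pad to 6 bytes: K' = 5e 00 00 00 00 00.
K' ⊕ ipad = 68 36 36 36 36 36; K' ⊕ opad = 02 5c 5c 5c 5c 5c.
m1: inner = H(68 36 36 36 36 36 42 a0) = 58; tag = H(02 5c 5c 5c 5c 5c 58) = 26
m2: inner = H(68 36 36 36 36 36 67 39) = 16; tag = H(02 5c 5c 5c 5c 5c 16) = e4 ← matches
m3: inner = H(68 36 36 36 36 36 71 69) = 50; tag = H(02 5c 5c 5c 5c 5c 50) = 1e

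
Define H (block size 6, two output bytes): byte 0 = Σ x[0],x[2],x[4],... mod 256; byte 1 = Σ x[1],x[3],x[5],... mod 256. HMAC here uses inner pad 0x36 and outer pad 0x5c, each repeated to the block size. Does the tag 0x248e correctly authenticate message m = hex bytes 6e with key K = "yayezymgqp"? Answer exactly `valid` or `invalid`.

Key "yayezymgqp" = 79 61 79 65 7a 79 6d 67 71 70 is 10 bytes > B = 6, so hash it first: H(key) = 4a 16, then zero-pad to 6 bytes: K' = 4a 16 00 00 00 00.
K' ⊕ ipad = 7c 20 36 36 36 36; K' ⊕ opad = 16 4a 5c 5c 5c 5c.
Inner hash: even-index sum = 342 mod 256 = 86; odd-index sum = 140 mod 256 = 140 → 56 8c.
Outer hash (recomputed tag): even-index sum = 292 mod 256 = 36; odd-index sum = 398 mod 256 = 142 → 24 8e.
Recomputed tag = 248e; claimed = 248e → match.

valid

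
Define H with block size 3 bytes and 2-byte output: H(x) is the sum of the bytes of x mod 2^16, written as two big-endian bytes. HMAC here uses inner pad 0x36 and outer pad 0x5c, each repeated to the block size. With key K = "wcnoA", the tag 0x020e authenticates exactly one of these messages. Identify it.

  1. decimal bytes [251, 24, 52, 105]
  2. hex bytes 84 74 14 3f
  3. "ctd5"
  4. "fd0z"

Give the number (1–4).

Key "wcnoA" = 77 63 6e 6f 41 is 5 bytes > B = 3, so hash it first: H(key) = 01 f8, then zero-pad to 3 bytes: K' = 01 f8 00.
K' ⊕ ipad = 37 ce 36; K' ⊕ opad = 5d a4 5c.
m1: inner = H(37 ce 36 fb 18 34 69) = 02 eb; tag = H(5d a4 5c 02 eb) = 024a
m2: inner = H(37 ce 36 84 74 14 3f) = 02 86; tag = H(5d a4 5c 02 86) = 01e5
m3: inner = H(37 ce 36 63 74 64 35) = 02 ab; tag = H(5d a4 5c 02 ab) = 020a
m4: inner = H(37 ce 36 66 64 30 7a) = 02 af; tag = H(5d a4 5c 02 af) = 020e ← matches

4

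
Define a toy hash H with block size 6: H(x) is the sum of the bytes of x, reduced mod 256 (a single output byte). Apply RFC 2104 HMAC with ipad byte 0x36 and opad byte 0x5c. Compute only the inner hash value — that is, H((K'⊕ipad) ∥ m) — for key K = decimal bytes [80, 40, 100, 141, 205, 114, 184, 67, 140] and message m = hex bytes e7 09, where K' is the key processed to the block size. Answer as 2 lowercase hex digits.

17

Key decimal bytes [80, 40, 100, 141, 205, 114, 184, 67, 140] = 50 28 64 8d cd 72 b8 43 8c is 9 bytes > B = 6, so hash it first: H(key) = 2f, then zero-pad to 6 bytes: K' = 2f 00 00 00 00 00.
K' ⊕ ipad = 19 36 36 36 36 36.
Inner input = 19 36 36 36 36 36 ∥ e7 09.
Inner hash: sum = 25+54+54+54+54+54+231+9 = 535; mod 256 = 23 → 17.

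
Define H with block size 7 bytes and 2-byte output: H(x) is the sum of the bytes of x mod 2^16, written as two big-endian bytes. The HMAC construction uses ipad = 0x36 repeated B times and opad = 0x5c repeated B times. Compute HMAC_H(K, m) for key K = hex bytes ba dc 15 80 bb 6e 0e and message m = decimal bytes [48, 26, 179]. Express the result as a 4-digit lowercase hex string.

0463

Key hex bytes ba dc 15 80 bb 6e 0e is exactly B = 7 bytes: K' = ba dc 15 80 bb 6e 0e.
K' ⊕ ipad = 8c ea 23 b6 8d 58 38.  K' ⊕ opad = e6 80 49 dc e7 32 52.
Inner input = (K'⊕ipad) ∥ m = 8c ea 23 b6 8d 58 38 ∥ 30 1a b3.
Inner hash: sum = 140+234+35+182+141+88+56+48+26+179 = 1129 → 04 69.
Outer input = (K'⊕opad) ∥ inner = e6 80 49 dc e7 32 52 ∥ 04 69.
Outer hash (tag): sum = 230+128+73+220+231+50+82+4+105 = 1123 → 04 63.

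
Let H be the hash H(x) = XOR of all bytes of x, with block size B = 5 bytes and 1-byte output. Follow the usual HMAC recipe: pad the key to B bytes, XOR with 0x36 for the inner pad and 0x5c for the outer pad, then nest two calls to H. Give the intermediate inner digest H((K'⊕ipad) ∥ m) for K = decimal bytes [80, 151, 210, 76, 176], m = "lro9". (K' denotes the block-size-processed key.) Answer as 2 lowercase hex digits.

Key decimal bytes [80, 151, 210, 76, 176] = 50 97 d2 4c b0 is exactly B = 5 bytes: K' = 50 97 d2 4c b0.
K' ⊕ ipad = 66 a1 e4 7a 86.
Inner input = 66 a1 e4 7a 86 ∥ 6c 72 6f 39.
Inner hash: XOR 66⊕a1⊕e4⊕7a⊕86⊕6c⊕72⊕6f⊕39 = 97.

97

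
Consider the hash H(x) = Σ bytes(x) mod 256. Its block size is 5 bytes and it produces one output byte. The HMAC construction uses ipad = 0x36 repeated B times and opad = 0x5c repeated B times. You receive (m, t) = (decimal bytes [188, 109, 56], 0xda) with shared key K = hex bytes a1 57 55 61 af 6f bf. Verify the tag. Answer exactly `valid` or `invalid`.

Key hex bytes a1 57 55 61 af 6f bf is 7 bytes > B = 5, so hash it first: H(key) = 8b, then zero-pad to 5 bytes: K' = 8b 00 00 00 00.
K' ⊕ ipad = bd 36 36 36 36; K' ⊕ opad = d7 5c 5c 5c 5c.
Inner hash: sum = 189+54+54+54+54+188+109+56 = 758; mod 256 = 246 → f6.
Outer hash (recomputed tag): sum = 215+92+92+92+92+246 = 829; mod 256 = 61 → 3d.
Recomputed tag = 3d; claimed = da → mismatch.

invalid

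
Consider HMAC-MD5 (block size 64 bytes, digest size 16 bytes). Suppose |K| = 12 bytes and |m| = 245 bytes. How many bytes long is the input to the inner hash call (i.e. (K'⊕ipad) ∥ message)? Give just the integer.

309

Key is 12 ≤ 64 bytes, zero-padded: |K'| = 64.
Inner input = (K'⊕ipad) ∥ m → 64 + 245 = 309 bytes.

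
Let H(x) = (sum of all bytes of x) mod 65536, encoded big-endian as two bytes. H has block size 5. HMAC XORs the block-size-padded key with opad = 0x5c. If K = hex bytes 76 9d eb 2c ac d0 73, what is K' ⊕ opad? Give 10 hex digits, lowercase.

58455c5c5c

Key hex bytes 76 9d eb 2c ac d0 73 is 7 bytes > B = 5, so hash it first: H(key) = 04 19, then zero-pad to 5 bytes: K' = 04 19 00 00 00.
XOR each byte with 0x5c: 04⊕5c=58, 19⊕5c=45, 00⊕5c=5c, 00⊕5c=5c, 00⊕5c=5c.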